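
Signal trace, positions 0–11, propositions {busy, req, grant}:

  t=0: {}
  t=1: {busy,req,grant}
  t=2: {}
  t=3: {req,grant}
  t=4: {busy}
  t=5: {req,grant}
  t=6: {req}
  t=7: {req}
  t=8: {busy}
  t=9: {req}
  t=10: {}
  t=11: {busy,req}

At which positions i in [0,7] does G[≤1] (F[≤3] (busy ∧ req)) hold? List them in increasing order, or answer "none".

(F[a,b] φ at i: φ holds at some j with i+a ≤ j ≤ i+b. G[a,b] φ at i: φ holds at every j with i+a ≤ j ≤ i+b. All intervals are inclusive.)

0

Evaluate at each i in [0,7]:
  i=0: ✓ (all of [0,1])
  i=1: ✗ (fails at j=2)
  i=2: ✗ (fails at j=2)
  i=3: ✗ (fails at j=3)
  i=4: ✗ (fails at j=4)
  i=5: ✗ (fails at j=5)
  i=6: ✗ (fails at j=6)
  i=7: ✗ (fails at j=7)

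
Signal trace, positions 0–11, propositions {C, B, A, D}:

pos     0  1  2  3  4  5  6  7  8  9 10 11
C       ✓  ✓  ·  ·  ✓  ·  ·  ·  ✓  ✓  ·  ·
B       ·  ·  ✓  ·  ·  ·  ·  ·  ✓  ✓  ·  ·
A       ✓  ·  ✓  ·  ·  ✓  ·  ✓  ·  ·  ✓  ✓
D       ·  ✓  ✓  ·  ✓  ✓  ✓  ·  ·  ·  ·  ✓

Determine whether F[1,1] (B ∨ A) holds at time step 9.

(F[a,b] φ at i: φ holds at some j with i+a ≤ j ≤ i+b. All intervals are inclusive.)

Check (B ∨ A) at each j in [10,10]:
  j=10: true
Found at j=10 → formula holds.

True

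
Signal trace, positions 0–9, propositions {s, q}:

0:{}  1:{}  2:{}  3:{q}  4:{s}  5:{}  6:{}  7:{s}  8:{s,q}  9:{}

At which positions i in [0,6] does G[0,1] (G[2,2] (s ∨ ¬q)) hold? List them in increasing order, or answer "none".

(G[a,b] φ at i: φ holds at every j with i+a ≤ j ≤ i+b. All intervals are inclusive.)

2, 3, 4, 5, 6

Evaluate at each i in [0,6]:
  i=0: ✗ (fails at j=1)
  i=1: ✗ (fails at j=1)
  i=2: ✓ (all of [2,3])
  i=3: ✓ (all of [3,4])
  i=4: ✓ (all of [4,5])
  i=5: ✓ (all of [5,6])
  i=6: ✓ (all of [6,7])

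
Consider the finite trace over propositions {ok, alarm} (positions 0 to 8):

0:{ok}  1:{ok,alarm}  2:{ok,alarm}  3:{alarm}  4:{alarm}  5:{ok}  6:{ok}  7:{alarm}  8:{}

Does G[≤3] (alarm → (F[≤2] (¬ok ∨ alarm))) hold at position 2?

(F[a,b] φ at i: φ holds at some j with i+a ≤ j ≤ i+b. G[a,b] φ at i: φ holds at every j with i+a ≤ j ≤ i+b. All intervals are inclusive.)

Check (alarm → (F[≤2] (¬ok ∨ alarm))) at every j in [2,5]:
  j=2: antecedent true; consequent holds (witness at 2) → ✓
  j=3: antecedent true; consequent holds (witness at 3) → ✓
  j=4: antecedent true; consequent holds (witness at 4) → ✓
  j=5: antecedent false → ✓
All positions satisfy it → formula holds.

Holds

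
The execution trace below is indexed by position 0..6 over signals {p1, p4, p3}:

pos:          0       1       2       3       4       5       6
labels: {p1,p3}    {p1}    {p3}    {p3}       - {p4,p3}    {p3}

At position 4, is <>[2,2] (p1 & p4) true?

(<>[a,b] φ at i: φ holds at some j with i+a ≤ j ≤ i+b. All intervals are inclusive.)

Does not hold

Check (p1 & p4) at each j in [6,6]:
  j=6: false
No position in the window satisfies it → formula fails.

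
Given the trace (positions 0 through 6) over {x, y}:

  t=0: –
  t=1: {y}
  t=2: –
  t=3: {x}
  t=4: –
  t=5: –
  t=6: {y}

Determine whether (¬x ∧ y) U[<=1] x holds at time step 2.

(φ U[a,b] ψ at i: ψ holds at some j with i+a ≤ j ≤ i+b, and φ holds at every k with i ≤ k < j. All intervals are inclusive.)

Does not hold

Need some j in [2,3] with x, and (¬x ∧ y) at every k in [2,j-1].
  j=2: x false.
  j=3: x holds, but (¬x ∧ y) fails at k=2 → not this j.
No j in the window works → until fails.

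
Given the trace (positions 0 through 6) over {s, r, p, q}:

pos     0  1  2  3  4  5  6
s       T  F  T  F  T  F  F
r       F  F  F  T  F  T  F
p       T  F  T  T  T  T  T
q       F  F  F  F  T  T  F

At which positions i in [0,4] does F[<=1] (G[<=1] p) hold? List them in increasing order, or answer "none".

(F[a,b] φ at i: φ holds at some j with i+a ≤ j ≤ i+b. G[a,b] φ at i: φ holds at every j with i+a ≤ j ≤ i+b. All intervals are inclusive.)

Evaluate at each i in [0,4]:
  i=0: ✗ (none in [0,1])
  i=1: ✓ (witness j=2)
  i=2: ✓ (witness j=2)
  i=3: ✓ (witness j=3)
  i=4: ✓ (witness j=4)

1, 2, 3, 4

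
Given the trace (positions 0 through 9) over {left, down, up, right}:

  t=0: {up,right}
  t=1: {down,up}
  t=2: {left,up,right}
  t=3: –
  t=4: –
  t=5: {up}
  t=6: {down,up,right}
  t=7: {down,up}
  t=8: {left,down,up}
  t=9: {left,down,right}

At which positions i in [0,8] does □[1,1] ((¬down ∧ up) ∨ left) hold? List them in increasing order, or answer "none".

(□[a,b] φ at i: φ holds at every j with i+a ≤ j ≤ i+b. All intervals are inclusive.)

Evaluate at each i in [0,8]:
  i=0: ✗ (fails at j=1)
  i=1: ✓ (all of [2,2])
  i=2: ✗ (fails at j=3)
  i=3: ✗ (fails at j=4)
  i=4: ✓ (all of [5,5])
  i=5: ✗ (fails at j=6)
  i=6: ✗ (fails at j=7)
  i=7: ✓ (all of [8,8])
  i=8: ✓ (all of [9,9])

1, 4, 7, 8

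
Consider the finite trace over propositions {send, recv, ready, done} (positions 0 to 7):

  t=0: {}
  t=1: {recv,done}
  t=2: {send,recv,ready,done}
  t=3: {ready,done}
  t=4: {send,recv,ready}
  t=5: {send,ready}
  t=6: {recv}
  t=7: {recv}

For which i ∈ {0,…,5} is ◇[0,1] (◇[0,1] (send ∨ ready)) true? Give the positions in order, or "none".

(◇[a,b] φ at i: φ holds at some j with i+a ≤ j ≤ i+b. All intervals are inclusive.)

0, 1, 2, 3, 4, 5

Evaluate at each i in [0,5]:
  i=0: ✓ (witness j=1)
  i=1: ✓ (witness j=1)
  i=2: ✓ (witness j=2)
  i=3: ✓ (witness j=3)
  i=4: ✓ (witness j=4)
  i=5: ✓ (witness j=5)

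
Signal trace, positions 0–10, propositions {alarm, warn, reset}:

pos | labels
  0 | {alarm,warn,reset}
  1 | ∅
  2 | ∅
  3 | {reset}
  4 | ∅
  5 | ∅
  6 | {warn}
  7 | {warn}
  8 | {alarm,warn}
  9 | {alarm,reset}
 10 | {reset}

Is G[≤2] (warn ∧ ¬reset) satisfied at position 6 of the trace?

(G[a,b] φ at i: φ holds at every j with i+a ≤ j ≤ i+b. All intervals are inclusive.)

True

Check (warn ∧ ¬reset) at every j in [6,8]:
  j=6: true
  j=7: true
  j=8: true
All positions satisfy it → formula holds.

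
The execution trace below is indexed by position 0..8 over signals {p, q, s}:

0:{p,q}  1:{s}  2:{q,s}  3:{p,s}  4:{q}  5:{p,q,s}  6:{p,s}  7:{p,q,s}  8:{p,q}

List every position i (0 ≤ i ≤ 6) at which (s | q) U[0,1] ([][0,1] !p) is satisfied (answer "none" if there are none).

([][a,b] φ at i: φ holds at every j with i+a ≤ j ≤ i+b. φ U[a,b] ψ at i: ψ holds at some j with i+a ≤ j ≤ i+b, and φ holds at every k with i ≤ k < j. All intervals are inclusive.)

Evaluate at each i in [0,6]:
  i=0: ✓ (rhs at j=1; lhs holds on [0,0])
  i=1: ✓ (rhs at j=1)
  i=2: ✗ (no rhs in [2,3])
  i=3: ✗ (no rhs in [3,4])
  i=4: ✗ (no rhs in [4,5])
  i=5: ✗ (no rhs in [5,6])
  i=6: ✗ (no rhs in [6,7])

0, 1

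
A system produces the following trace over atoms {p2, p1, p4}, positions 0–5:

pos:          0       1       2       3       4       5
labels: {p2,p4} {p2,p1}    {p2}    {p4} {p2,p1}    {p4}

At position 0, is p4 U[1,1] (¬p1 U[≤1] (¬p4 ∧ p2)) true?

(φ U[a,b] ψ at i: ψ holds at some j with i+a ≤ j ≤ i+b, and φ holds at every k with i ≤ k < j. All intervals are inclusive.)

Need some j in [1,1] with (¬p1 U[≤1] (¬p4 ∧ p2)), and p4 at every k in [0,j-1].
  j=1: (¬p1 U[≤1] (¬p4 ∧ p2)) holds; p4 holds at every k in [0,0] → satisfied.

True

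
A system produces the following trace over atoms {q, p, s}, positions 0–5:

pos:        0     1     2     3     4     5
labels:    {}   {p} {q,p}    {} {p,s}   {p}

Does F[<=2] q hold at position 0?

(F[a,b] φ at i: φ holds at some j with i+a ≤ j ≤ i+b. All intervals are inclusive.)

True

Check q at each j in [0,2]:
  j=0: false
  j=1: false
  j=2: true
Found at j=2 → formula holds.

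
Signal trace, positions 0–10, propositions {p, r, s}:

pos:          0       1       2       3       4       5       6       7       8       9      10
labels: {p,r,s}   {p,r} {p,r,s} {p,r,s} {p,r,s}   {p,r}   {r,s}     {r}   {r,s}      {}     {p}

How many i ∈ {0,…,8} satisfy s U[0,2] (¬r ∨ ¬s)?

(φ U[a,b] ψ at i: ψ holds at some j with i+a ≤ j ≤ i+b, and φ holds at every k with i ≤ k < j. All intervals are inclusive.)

Evaluate at each i in [0,8]:
  i=0: ✓ (rhs at j=1; lhs holds on [0,0])
  i=1: ✓ (rhs at j=1)
  i=2: ✗ (no rhs in [2,4])
  i=3: ✓ (rhs at j=5; lhs holds on [3,4])
  i=4: ✓ (rhs at j=5; lhs holds on [4,4])
  i=5: ✓ (rhs at j=5)
  i=6: ✓ (rhs at j=7; lhs holds on [6,6])
  i=7: ✓ (rhs at j=7)
  i=8: ✓ (rhs at j=9; lhs holds on [8,8])
Positions where it holds: {0, 1, 3, 4, 5, 6, 7, 8} → 8.

8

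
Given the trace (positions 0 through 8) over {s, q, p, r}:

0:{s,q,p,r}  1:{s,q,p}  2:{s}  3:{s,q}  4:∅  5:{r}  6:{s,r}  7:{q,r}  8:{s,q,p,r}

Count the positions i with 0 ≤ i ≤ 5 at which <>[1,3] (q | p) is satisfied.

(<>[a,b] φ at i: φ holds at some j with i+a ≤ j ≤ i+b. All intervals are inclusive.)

Evaluate at each i in [0,5]:
  i=0: ✓ (witness j=1)
  i=1: ✓ (witness j=3)
  i=2: ✓ (witness j=3)
  i=3: ✗ (none in [4,6])
  i=4: ✓ (witness j=7)
  i=5: ✓ (witness j=7)
Positions where it holds: {0, 1, 2, 4, 5} → 5.

5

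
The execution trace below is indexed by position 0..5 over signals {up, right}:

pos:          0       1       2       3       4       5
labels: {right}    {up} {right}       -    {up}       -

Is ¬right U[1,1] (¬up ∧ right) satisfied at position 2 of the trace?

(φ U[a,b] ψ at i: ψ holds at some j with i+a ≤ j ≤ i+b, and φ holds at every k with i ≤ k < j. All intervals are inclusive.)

No

Need some j in [3,3] with (¬up ∧ right), and ¬right at every k in [2,j-1].
  j=3: (¬up ∧ right) false.
No j in the window works → until fails.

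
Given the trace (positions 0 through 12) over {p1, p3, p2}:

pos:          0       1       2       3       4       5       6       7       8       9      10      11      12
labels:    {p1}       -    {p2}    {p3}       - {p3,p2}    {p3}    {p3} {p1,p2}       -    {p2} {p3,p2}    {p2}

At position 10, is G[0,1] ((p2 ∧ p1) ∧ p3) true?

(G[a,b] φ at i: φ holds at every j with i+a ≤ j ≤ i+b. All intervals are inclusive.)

False

Check ((p2 ∧ p1) ∧ p3) at every j in [10,11]:
  j=10: false
  j=11: false
Fails at j=10 → formula fails.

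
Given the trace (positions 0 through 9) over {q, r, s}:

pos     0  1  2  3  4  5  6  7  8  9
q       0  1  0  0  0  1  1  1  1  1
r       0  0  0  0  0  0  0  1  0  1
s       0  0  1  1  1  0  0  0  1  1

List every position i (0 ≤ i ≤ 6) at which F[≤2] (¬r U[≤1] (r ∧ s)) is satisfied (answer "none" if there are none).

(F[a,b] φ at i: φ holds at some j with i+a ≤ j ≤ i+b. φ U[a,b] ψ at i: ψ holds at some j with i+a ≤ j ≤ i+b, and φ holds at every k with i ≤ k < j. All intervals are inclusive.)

Evaluate at each i in [0,6]:
  i=0: ✗ (none in [0,2])
  i=1: ✗ (none in [1,3])
  i=2: ✗ (none in [2,4])
  i=3: ✗ (none in [3,5])
  i=4: ✗ (none in [4,6])
  i=5: ✗ (none in [5,7])
  i=6: ✓ (witness j=8)

6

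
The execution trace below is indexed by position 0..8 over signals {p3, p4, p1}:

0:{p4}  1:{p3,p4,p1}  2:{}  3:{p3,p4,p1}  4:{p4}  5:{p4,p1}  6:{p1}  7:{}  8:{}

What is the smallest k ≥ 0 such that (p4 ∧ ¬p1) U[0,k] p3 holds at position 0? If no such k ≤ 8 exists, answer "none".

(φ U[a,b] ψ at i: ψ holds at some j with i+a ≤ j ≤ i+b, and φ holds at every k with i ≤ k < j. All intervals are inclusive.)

Need earliest j ≥ 0 with p3, and (p4 ∧ ¬p1) at every k in [0,j-1].
  j=0: rhs fails.
  j=1: rhs holds; lhs holds on [0,0]. k = 1.

1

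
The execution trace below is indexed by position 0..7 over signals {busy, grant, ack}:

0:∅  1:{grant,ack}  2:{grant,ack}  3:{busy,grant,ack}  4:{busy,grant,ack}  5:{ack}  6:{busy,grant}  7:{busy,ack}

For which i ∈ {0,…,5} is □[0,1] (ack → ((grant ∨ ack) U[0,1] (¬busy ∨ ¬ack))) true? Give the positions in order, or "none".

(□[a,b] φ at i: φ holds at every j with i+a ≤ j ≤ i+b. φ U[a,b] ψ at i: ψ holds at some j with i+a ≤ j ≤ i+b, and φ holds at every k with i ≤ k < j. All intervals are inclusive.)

0, 1, 4, 5

Evaluate at each i in [0,5]:
  i=0: ✓ (all of [0,1])
  i=1: ✓ (all of [1,2])
  i=2: ✗ (fails at j=3)
  i=3: ✗ (fails at j=3)
  i=4: ✓ (all of [4,5])
  i=5: ✓ (all of [5,6])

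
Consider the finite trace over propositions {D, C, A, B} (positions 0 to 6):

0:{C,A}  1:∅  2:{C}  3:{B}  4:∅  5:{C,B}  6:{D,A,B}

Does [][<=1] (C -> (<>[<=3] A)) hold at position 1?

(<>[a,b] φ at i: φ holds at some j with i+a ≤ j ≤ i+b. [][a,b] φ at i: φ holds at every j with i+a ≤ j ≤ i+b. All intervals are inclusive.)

Does not hold

Check (C -> (<>[<=3] A)) at every j in [1,2]:
  j=1: antecedent false → ✓
  j=2: antecedent true; consequent fails (none in [2,5]) → ✗
Fails at j=2 → formula fails.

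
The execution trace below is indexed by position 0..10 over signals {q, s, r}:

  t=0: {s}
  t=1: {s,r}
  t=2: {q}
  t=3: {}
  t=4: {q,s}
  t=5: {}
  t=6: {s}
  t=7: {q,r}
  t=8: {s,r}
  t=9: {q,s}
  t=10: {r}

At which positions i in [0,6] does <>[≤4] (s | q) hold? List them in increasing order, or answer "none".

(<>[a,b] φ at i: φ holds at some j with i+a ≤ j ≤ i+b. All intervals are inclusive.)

0, 1, 2, 3, 4, 5, 6

Evaluate at each i in [0,6]:
  i=0: ✓ (witness j=0)
  i=1: ✓ (witness j=1)
  i=2: ✓ (witness j=2)
  i=3: ✓ (witness j=4)
  i=4: ✓ (witness j=4)
  i=5: ✓ (witness j=6)
  i=6: ✓ (witness j=6)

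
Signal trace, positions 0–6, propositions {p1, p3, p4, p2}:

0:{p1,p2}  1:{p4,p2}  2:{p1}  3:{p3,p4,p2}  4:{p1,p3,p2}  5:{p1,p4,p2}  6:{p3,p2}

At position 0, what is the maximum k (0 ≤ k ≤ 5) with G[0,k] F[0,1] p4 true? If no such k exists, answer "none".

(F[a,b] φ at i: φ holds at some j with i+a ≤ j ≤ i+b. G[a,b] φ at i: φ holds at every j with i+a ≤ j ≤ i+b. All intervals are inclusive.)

F[0,1] p4 must hold from j=0 onward; find where it first fails.
  j=0: holds
  j=1: holds
  j=2: holds
  j=3: holds
  j=4: holds
  j=5: holds
Holds through j=5; largest k = 5.

5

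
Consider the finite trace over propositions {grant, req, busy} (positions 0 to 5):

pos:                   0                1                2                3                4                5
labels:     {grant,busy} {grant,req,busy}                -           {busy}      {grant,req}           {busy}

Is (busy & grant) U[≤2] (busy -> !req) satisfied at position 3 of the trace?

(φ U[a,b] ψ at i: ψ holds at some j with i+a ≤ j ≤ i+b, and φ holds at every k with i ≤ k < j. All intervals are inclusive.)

Need some j in [3,5] with (busy -> !req), and (busy & grant) at every k in [3,j-1].
  j=3: (busy -> !req) holds; no prefix to check → satisfied.

Holds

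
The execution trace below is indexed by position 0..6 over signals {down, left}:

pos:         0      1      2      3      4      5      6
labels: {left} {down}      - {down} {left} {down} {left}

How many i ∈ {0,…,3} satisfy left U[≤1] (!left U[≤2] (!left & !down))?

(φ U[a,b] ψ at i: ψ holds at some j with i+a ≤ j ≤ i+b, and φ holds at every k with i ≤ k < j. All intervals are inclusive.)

3

Evaluate at each i in [0,3]:
  i=0: ✓ (rhs at j=1; lhs holds on [0,0])
  i=1: ✓ (rhs at j=1)
  i=2: ✓ (rhs at j=2)
  i=3: ✗ (no rhs in [3,4])
Positions where it holds: {0, 1, 2} → 3.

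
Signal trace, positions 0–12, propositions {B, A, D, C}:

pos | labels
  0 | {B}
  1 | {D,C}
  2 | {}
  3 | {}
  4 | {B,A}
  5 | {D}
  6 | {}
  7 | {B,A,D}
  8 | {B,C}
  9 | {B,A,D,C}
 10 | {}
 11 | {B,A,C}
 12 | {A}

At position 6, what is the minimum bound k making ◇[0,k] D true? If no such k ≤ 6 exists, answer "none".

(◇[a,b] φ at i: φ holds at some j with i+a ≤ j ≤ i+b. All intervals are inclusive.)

1

Scan j = 6,7,… for D:
  j=6: fails
  j=7: holds
First hit at j=7, so smallest k = 7-6 = 1.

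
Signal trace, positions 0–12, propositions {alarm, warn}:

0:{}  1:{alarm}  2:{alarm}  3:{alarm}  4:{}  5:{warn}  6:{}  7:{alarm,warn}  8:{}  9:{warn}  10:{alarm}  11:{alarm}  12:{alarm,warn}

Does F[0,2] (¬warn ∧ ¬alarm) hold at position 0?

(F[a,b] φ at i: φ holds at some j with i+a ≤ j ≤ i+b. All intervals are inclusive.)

Check (¬warn ∧ ¬alarm) at each j in [0,2]:
  j=0: true
  j=1: false
  j=2: false
Found at j=0 → formula holds.

True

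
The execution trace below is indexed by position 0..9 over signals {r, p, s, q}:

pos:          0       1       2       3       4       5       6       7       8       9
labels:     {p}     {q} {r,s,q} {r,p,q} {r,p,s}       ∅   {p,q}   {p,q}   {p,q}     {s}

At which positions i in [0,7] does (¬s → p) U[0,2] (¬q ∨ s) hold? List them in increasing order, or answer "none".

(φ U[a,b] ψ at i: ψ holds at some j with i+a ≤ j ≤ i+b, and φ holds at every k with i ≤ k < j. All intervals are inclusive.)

Evaluate at each i in [0,7]:
  i=0: ✓ (rhs at j=0)
  i=1: ✗ (lhs fails at k=1 before rhs at j=2)
  i=2: ✓ (rhs at j=2)
  i=3: ✓ (rhs at j=4; lhs holds on [3,3])
  i=4: ✓ (rhs at j=4)
  i=5: ✓ (rhs at j=5)
  i=6: ✗ (no rhs in [6,8])
  i=7: ✓ (rhs at j=9; lhs holds on [7,8])

0, 2, 3, 4, 5, 7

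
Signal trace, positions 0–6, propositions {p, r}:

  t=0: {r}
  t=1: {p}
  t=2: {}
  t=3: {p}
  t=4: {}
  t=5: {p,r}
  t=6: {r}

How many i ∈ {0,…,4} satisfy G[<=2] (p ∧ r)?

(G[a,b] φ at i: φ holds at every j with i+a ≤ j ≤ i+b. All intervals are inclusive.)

0

Evaluate at each i in [0,4]:
  i=0: ✗ (fails at j=0)
  i=1: ✗ (fails at j=1)
  i=2: ✗ (fails at j=2)
  i=3: ✗ (fails at j=3)
  i=4: ✗ (fails at j=4)
Positions where it holds: {} → 0.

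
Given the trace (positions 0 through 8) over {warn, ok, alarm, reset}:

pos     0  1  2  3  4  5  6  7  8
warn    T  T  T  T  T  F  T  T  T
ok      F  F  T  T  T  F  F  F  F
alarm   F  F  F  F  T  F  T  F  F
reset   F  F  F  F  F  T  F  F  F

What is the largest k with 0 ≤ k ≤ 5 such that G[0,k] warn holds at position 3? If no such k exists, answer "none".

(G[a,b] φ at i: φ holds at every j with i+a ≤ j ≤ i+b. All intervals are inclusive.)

warn must hold from j=3 onward; find where it first fails.
  j=3: holds
  j=4: holds
  j=5: fails
Holds on [3,4], so largest k = 1.

1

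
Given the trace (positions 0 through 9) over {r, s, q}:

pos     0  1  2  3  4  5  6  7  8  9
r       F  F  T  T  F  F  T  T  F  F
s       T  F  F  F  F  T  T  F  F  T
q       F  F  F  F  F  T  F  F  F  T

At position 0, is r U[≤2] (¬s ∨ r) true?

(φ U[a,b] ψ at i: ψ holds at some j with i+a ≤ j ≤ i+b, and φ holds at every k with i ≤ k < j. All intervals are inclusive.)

Need some j in [0,2] with (¬s ∨ r), and r at every k in [0,j-1].
  j=0: (¬s ∨ r) false.
  j=1: (¬s ∨ r) holds, but r fails at k=0 → not this j.
  j=2: (¬s ∨ r) holds, but r fails at k=0 → not this j.
No j in the window works → until fails.

False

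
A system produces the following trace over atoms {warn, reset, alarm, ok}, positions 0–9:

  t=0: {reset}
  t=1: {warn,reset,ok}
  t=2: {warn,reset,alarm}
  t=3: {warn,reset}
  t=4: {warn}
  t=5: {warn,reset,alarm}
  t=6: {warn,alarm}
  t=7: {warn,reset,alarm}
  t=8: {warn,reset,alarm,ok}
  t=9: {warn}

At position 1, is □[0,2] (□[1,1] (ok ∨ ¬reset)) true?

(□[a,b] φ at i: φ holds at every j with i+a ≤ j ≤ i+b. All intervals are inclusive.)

False

Check □[1,1] (ok ∨ ¬reset) at every j in [1,3]:
  j=1: fails at 2
  j=2: fails at 3
  j=3: holds on [4,4]
Fails at j=1 → formula fails.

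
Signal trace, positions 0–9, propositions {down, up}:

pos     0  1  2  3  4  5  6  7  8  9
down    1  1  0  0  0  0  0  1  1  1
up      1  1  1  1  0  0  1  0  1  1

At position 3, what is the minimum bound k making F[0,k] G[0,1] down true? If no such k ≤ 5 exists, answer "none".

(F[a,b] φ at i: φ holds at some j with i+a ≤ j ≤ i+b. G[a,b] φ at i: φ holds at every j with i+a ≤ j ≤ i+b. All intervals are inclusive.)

4

Scan j = 3,4,… for G[0,1] down:
  j=3: fails
  j=4: fails
  j=5: fails
  j=6: fails
  j=7: holds
First hit at j=7, so smallest k = 7-3 = 4.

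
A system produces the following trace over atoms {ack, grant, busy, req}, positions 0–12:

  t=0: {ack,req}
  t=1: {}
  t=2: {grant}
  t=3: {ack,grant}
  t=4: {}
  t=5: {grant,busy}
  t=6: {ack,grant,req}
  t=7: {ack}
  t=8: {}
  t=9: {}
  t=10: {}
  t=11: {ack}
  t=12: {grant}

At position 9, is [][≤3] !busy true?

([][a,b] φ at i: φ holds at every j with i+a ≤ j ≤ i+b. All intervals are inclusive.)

Check !busy at every j in [9,12]:
  j=9: true
  j=10: true
  j=11: true
  j=12: true
All positions satisfy it → formula holds.

True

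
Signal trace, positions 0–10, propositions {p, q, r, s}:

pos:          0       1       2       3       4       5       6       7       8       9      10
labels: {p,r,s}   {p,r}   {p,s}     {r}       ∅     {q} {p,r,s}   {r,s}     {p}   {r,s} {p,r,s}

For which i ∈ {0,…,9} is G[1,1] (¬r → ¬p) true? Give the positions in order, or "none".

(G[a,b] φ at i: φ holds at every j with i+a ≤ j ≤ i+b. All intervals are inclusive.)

Evaluate at each i in [0,9]:
  i=0: ✓ (all of [1,1])
  i=1: ✗ (fails at j=2)
  i=2: ✓ (all of [3,3])
  i=3: ✓ (all of [4,4])
  i=4: ✓ (all of [5,5])
  i=5: ✓ (all of [6,6])
  i=6: ✓ (all of [7,7])
  i=7: ✗ (fails at j=8)
  i=8: ✓ (all of [9,9])
  i=9: ✓ (all of [10,10])

0, 2, 3, 4, 5, 6, 8, 9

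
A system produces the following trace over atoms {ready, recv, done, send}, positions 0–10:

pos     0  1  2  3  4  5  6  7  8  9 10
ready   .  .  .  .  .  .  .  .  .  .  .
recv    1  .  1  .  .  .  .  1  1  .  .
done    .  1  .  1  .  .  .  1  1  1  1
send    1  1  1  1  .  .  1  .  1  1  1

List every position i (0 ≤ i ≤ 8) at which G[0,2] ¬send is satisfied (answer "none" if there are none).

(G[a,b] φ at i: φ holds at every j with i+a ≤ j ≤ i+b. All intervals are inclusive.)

none

Evaluate at each i in [0,8]:
  i=0: ✗ (fails at j=0)
  i=1: ✗ (fails at j=1)
  i=2: ✗ (fails at j=2)
  i=3: ✗ (fails at j=3)
  i=4: ✗ (fails at j=6)
  i=5: ✗ (fails at j=6)
  i=6: ✗ (fails at j=6)
  i=7: ✗ (fails at j=8)
  i=8: ✗ (fails at j=8)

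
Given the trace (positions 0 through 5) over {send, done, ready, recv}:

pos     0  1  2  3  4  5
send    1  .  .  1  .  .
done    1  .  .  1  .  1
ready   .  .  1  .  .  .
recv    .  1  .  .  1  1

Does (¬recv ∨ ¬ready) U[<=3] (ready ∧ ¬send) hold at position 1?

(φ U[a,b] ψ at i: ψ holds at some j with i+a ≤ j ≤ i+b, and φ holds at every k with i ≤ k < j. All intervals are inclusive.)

Need some j in [1,4] with (ready ∧ ¬send), and (¬recv ∨ ¬ready) at every k in [1,j-1].
  j=1: (ready ∧ ¬send) false.
  j=2: (ready ∧ ¬send) holds; (¬recv ∨ ¬ready) holds at every k in [1,1] → satisfied.

True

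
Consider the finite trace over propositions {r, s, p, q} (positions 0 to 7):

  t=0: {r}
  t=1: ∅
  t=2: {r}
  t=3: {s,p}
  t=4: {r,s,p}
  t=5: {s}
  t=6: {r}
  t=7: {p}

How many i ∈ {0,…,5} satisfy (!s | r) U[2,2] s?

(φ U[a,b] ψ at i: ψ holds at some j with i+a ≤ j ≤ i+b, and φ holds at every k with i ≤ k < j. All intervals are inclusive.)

Evaluate at each i in [0,5]:
  i=0: ✗ (no rhs in [2,2])
  i=1: ✓ (rhs at j=3; lhs holds on [1,2])
  i=2: ✗ (lhs fails at k=3 before rhs at j=4)
  i=3: ✗ (lhs fails at k=3 before rhs at j=5)
  i=4: ✗ (no rhs in [6,6])
  i=5: ✗ (no rhs in [7,7])
Positions where it holds: {1} → 1.

1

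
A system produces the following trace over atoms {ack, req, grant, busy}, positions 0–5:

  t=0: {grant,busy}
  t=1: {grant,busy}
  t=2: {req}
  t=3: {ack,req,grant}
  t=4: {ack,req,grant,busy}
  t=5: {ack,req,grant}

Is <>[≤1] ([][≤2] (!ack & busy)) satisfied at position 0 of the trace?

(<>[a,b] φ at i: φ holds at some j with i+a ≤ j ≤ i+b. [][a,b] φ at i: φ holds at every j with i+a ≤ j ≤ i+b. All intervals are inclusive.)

Check [][≤2] (!ack & busy) at each j in [0,1]:
  j=0: fails at 2
  j=1: fails at 2
No position in the window satisfies it → formula fails.

No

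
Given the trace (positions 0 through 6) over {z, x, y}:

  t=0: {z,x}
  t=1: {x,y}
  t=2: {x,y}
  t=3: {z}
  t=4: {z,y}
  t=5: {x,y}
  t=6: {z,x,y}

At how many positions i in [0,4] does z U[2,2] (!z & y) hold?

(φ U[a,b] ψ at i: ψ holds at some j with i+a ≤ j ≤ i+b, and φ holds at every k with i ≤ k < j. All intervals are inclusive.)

Evaluate at each i in [0,4]:
  i=0: ✗ (lhs fails at k=1 before rhs at j=2)
  i=1: ✗ (no rhs in [3,3])
  i=2: ✗ (no rhs in [4,4])
  i=3: ✓ (rhs at j=5; lhs holds on [3,4])
  i=4: ✗ (no rhs in [6,6])
Positions where it holds: {3} → 1.

1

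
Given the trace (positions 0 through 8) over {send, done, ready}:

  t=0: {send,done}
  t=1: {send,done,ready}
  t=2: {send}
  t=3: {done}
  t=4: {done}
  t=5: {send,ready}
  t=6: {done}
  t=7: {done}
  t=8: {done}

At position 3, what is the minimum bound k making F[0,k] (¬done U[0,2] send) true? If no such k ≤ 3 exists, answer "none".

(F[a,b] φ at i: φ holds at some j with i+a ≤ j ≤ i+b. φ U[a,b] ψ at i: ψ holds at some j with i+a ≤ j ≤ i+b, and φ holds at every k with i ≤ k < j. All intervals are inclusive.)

2

Scan j = 3,4,… for (¬done U[0,2] send):
  j=3: fails
  j=4: fails
  j=5: holds
First hit at j=5, so smallest k = 5-3 = 2.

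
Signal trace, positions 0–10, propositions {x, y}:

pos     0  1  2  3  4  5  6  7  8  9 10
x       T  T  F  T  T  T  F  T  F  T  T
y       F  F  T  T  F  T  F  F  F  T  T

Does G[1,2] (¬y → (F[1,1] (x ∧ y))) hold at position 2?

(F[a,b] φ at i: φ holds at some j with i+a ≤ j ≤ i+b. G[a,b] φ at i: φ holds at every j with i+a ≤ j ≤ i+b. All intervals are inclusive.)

Holds

Check (¬y → (F[1,1] (x ∧ y))) at every j in [3,4]:
  j=3: antecedent false → ✓
  j=4: antecedent true; consequent holds (witness at 5) → ✓
All positions satisfy it → formula holds.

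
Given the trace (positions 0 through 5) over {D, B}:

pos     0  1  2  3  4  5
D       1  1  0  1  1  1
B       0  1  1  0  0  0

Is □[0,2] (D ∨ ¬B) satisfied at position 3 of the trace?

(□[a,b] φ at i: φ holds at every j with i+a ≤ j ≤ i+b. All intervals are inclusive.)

Check (D ∨ ¬B) at every j in [3,5]:
  j=3: true
  j=4: true
  j=5: true
All positions satisfy it → formula holds.

Holds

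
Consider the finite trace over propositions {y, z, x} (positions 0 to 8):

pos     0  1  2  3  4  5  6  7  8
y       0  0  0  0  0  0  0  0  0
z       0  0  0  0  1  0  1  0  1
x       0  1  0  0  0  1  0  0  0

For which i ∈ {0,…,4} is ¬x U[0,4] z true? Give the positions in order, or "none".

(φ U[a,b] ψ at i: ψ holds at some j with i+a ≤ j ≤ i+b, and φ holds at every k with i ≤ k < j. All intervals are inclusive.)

2, 3, 4

Evaluate at each i in [0,4]:
  i=0: ✗ (lhs fails at k=1 before rhs at j=4)
  i=1: ✗ (lhs fails at k=1 before rhs at j=4)
  i=2: ✓ (rhs at j=4; lhs holds on [2,3])
  i=3: ✓ (rhs at j=4; lhs holds on [3,3])
  i=4: ✓ (rhs at j=4)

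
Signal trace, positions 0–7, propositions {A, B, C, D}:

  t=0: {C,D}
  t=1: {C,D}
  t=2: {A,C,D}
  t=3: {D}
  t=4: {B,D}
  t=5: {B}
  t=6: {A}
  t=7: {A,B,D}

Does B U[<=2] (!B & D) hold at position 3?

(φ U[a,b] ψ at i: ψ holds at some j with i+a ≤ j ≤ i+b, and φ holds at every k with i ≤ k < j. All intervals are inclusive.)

Yes

Need some j in [3,5] with (!B & D), and B at every k in [3,j-1].
  j=3: (!B & D) holds; no prefix to check → satisfied.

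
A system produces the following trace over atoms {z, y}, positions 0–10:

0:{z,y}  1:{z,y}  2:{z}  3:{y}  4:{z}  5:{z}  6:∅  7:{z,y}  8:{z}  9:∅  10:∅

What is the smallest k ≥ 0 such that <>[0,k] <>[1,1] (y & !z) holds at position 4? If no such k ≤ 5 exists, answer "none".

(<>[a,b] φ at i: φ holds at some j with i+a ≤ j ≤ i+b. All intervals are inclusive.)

none

Scan j = 4,5,… for <>[1,1] (y & !z):
  j=4: fails
  j=5: fails
  j=6: fails
  j=7: fails
  j=8: fails
  j=9: fails
No j in [4,9] satisfies it → none.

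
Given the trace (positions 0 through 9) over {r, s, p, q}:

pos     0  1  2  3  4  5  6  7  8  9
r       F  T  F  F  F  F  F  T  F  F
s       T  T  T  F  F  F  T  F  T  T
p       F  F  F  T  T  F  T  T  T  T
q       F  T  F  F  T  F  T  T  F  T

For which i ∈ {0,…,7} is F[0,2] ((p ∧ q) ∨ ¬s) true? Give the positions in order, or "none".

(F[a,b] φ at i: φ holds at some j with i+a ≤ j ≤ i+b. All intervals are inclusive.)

1, 2, 3, 4, 5, 6, 7

Evaluate at each i in [0,7]:
  i=0: ✗ (none in [0,2])
  i=1: ✓ (witness j=3)
  i=2: ✓ (witness j=3)
  i=3: ✓ (witness j=3)
  i=4: ✓ (witness j=4)
  i=5: ✓ (witness j=5)
  i=6: ✓ (witness j=6)
  i=7: ✓ (witness j=7)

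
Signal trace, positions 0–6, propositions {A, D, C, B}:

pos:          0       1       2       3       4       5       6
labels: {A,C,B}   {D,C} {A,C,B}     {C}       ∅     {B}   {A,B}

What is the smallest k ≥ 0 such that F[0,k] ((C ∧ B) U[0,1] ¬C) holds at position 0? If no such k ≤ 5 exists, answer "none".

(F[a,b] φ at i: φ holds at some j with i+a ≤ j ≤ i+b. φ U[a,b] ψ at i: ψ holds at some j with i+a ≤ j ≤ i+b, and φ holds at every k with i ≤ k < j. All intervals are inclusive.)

4

Scan j = 0,1,… for ((C ∧ B) U[0,1] ¬C):
  j=0: fails
  j=1: fails
  j=2: fails
  j=3: fails
  j=4: holds
First hit at j=4, so smallest k = 4-0 = 4.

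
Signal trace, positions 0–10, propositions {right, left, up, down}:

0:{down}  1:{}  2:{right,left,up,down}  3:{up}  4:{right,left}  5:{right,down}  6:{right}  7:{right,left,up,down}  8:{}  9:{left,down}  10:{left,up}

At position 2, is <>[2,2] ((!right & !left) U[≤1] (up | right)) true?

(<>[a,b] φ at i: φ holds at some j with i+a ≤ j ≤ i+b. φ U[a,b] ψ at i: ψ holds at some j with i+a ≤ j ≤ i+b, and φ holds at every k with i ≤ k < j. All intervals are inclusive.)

Check ((!right & !left) U[≤1] (up | right)) at each j in [4,4]:
  j=4: holds
Found at j=4 → formula holds.

Holds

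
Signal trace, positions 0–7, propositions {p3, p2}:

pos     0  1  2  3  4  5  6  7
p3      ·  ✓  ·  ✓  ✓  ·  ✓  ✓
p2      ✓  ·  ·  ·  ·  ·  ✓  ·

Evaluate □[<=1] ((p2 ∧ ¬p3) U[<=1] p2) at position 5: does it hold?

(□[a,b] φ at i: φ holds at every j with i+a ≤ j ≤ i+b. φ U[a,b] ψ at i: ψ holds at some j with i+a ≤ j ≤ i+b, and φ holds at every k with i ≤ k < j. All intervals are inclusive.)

Check ((p2 ∧ ¬p3) U[<=1] p2) at every j in [5,6]:
  j=5: fails
  j=6: holds
Fails at j=5 → formula fails.

Does not hold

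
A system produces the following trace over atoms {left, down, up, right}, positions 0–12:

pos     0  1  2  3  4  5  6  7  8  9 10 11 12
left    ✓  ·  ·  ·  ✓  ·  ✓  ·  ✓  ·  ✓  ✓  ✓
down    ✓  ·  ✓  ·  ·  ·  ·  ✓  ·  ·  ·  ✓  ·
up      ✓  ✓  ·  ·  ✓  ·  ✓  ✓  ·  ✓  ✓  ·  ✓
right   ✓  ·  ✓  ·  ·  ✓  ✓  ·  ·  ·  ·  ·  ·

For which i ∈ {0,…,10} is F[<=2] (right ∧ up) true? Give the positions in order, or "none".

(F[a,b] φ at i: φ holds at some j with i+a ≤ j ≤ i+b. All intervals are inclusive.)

0, 4, 5, 6

Evaluate at each i in [0,10]:
  i=0: ✓ (witness j=0)
  i=1: ✗ (none in [1,3])
  i=2: ✗ (none in [2,4])
  i=3: ✗ (none in [3,5])
  i=4: ✓ (witness j=6)
  i=5: ✓ (witness j=6)
  i=6: ✓ (witness j=6)
  i=7: ✗ (none in [7,9])
  i=8: ✗ (none in [8,10])
  i=9: ✗ (none in [9,11])
  i=10: ✗ (none in [10,12])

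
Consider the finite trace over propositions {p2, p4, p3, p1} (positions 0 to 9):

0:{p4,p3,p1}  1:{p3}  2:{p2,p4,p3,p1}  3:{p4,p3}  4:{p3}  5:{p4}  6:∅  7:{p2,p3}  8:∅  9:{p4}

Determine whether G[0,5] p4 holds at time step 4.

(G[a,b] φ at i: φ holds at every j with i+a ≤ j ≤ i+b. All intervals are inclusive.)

False

Check p4 at every j in [4,9]:
  j=4: false
  j=5: true
  j=6: false
  j=7: false
  j=8: false
  j=9: true
Fails at j=4 → formula fails.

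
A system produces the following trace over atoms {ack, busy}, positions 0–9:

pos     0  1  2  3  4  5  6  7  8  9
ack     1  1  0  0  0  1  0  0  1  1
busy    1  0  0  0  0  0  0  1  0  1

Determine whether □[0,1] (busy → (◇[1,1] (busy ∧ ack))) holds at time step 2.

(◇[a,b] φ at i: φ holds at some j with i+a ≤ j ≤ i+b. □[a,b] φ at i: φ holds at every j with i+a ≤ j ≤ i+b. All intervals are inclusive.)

Check (busy → (◇[1,1] (busy ∧ ack))) at every j in [2,3]:
  j=2: antecedent false → ✓
  j=3: antecedent false → ✓
All positions satisfy it → formula holds.

True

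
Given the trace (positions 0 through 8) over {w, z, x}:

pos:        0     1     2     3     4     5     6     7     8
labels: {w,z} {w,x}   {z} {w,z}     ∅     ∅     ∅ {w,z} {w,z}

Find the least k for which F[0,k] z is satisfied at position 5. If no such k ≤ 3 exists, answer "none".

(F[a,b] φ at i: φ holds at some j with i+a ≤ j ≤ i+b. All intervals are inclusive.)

2

Scan j = 5,6,… for z:
  j=5: fails
  j=6: fails
  j=7: holds
First hit at j=7, so smallest k = 7-5 = 2.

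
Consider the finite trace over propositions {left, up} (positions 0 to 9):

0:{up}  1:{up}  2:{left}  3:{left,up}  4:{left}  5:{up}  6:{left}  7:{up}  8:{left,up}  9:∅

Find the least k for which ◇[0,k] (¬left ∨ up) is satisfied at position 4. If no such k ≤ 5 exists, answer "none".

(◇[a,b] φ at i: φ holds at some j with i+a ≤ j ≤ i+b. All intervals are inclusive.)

1

Scan j = 4,5,… for (¬left ∨ up):
  j=4: fails
  j=5: holds
First hit at j=5, so smallest k = 5-4 = 1.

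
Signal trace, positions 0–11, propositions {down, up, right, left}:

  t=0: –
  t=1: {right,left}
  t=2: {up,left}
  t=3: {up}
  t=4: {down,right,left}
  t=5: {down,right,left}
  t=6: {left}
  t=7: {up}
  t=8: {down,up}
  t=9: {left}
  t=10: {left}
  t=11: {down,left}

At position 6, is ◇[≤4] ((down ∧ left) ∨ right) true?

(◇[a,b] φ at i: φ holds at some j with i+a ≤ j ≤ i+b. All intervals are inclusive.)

No

Check ((down ∧ left) ∨ right) at each j in [6,10]:
  j=6: false
  j=7: false
  j=8: false
  j=9: false
  j=10: false
No position in the window satisfies it → formula fails.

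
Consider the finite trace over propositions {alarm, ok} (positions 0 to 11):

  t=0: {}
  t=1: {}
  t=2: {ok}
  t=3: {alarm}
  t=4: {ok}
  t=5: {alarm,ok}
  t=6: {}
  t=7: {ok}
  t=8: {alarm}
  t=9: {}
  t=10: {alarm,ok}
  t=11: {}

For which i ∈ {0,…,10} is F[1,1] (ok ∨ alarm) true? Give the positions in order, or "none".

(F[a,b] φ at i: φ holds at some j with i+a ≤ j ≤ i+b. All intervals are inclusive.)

Evaluate at each i in [0,10]:
  i=0: ✗ (none in [1,1])
  i=1: ✓ (witness j=2)
  i=2: ✓ (witness j=3)
  i=3: ✓ (witness j=4)
  i=4: ✓ (witness j=5)
  i=5: ✗ (none in [6,6])
  i=6: ✓ (witness j=7)
  i=7: ✓ (witness j=8)
  i=8: ✗ (none in [9,9])
  i=9: ✓ (witness j=10)
  i=10: ✗ (none in [11,11])

1, 2, 3, 4, 6, 7, 9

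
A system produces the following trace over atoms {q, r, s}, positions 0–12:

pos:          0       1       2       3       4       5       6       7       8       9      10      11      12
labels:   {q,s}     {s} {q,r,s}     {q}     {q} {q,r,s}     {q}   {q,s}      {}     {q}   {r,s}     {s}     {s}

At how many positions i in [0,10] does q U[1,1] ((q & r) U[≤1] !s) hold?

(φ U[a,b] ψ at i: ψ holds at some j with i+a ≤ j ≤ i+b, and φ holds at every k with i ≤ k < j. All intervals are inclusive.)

Evaluate at each i in [0,10]:
  i=0: ✗ (no rhs in [1,1])
  i=1: ✗ (lhs fails at k=1 before rhs at j=2)
  i=2: ✓ (rhs at j=3; lhs holds on [2,2])
  i=3: ✓ (rhs at j=4; lhs holds on [3,3])
  i=4: ✓ (rhs at j=5; lhs holds on [4,4])
  i=5: ✓ (rhs at j=6; lhs holds on [5,5])
  i=6: ✗ (no rhs in [7,7])
  i=7: ✓ (rhs at j=8; lhs holds on [7,7])
  i=8: ✗ (lhs fails at k=8 before rhs at j=9)
  i=9: ✗ (no rhs in [10,10])
  i=10: ✗ (no rhs in [11,11])
Positions where it holds: {2, 3, 4, 5, 7} → 5.

5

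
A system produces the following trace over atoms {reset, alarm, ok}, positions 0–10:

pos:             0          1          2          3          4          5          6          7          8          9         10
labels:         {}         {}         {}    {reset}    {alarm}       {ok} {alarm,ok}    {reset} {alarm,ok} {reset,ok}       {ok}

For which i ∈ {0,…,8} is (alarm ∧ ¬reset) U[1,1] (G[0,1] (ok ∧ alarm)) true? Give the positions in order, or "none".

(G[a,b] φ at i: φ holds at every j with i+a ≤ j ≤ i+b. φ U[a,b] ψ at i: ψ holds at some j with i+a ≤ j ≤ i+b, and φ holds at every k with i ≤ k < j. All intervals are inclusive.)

Evaluate at each i in [0,8]:
  i=0: ✗ (no rhs in [1,1])
  i=1: ✗ (no rhs in [2,2])
  i=2: ✗ (no rhs in [3,3])
  i=3: ✗ (no rhs in [4,4])
  i=4: ✗ (no rhs in [5,5])
  i=5: ✗ (no rhs in [6,6])
  i=6: ✗ (no rhs in [7,7])
  i=7: ✗ (no rhs in [8,8])
  i=8: ✗ (no rhs in [9,9])

none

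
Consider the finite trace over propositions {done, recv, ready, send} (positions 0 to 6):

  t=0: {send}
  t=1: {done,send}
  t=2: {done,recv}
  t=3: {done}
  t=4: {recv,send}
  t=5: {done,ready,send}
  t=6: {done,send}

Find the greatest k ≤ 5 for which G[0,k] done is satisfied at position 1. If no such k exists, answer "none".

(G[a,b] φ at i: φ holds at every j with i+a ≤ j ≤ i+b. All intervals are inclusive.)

2

done must hold from j=1 onward; find where it first fails.
  j=1: holds
  j=2: holds
  j=3: holds
  j=4: fails
Holds on [1,3], so largest k = 2.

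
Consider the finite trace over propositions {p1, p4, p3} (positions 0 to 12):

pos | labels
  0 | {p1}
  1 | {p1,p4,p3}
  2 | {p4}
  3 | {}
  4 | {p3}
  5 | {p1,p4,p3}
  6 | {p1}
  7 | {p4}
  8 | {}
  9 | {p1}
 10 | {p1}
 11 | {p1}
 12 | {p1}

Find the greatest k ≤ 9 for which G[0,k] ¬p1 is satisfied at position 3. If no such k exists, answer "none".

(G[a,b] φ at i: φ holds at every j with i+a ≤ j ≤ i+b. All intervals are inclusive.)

¬p1 must hold from j=3 onward; find where it first fails.
  j=3: holds
  j=4: holds
  j=5: fails
Holds on [3,4], so largest k = 1.

1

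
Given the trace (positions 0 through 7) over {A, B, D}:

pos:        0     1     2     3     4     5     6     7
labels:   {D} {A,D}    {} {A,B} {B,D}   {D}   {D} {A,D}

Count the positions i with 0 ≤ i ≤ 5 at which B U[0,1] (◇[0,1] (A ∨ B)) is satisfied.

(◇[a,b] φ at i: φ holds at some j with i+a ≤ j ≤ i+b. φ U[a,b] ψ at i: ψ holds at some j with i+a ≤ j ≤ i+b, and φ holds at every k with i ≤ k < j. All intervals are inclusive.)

5

Evaluate at each i in [0,5]:
  i=0: ✓ (rhs at j=0)
  i=1: ✓ (rhs at j=1)
  i=2: ✓ (rhs at j=2)
  i=3: ✓ (rhs at j=3)
  i=4: ✓ (rhs at j=4)
  i=5: ✗ (lhs fails at k=5 before rhs at j=6)
Positions where it holds: {0, 1, 2, 3, 4} → 5.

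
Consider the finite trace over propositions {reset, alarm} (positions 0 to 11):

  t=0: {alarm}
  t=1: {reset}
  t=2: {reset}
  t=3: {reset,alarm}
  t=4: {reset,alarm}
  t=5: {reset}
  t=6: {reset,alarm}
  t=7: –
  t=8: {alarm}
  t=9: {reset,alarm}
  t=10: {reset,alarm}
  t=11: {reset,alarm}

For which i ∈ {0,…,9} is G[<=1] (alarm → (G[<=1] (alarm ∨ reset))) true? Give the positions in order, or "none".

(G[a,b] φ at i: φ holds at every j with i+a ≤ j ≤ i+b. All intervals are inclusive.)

Evaluate at each i in [0,9]:
  i=0: ✓ (all of [0,1])
  i=1: ✓ (all of [1,2])
  i=2: ✓ (all of [2,3])
  i=3: ✓ (all of [3,4])
  i=4: ✓ (all of [4,5])
  i=5: ✗ (fails at j=6)
  i=6: ✗ (fails at j=6)
  i=7: ✓ (all of [7,8])
  i=8: ✓ (all of [8,9])
  i=9: ✓ (all of [9,10])

0, 1, 2, 3, 4, 7, 8, 9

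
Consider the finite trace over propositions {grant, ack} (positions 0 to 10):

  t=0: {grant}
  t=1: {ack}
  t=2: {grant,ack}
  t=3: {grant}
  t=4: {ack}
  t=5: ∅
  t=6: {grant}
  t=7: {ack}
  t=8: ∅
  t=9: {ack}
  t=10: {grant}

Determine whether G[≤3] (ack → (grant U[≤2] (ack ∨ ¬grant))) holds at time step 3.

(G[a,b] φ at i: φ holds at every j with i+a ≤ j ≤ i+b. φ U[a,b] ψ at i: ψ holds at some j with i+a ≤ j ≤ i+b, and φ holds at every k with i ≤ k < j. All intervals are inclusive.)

True

Check (ack → (grant U[≤2] (ack ∨ ¬grant))) at every j in [3,6]:
  j=3: antecedent false → ✓
  j=4: antecedent true; consequent holds → ✓
  j=5: antecedent false → ✓
  j=6: antecedent false → ✓
All positions satisfy it → formula holds.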